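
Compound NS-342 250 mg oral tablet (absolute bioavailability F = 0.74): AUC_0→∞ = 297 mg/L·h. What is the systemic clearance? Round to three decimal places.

CL = F × Dose / AUC_0→∞
   = 0.74 × 250 / 297 = 0.622896 L/h

CL = 0.623 L/h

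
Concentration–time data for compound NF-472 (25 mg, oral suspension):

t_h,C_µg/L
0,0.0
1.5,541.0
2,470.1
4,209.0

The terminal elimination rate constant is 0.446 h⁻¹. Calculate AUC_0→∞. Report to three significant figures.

Trapezoidal AUC_0→4:
  [0→1.5]: (0.0+541.0)/2 × 1.5 = 405.75
  [1.5→2]: (541.0+470.1)/2 × 0.5 = 252.775
  [2→4]: (470.1+209.0)/2 × 2 = 679.1
  Sum = 1337.625 µg/L·h
Extrapolated tail: C_last / k_e = 209.0 / 0.446 = 468.610
AUC_0→∞ = 1337.625 + 468.610 = 1806.235 µg/L·h

AUC = 1810 µg/L·h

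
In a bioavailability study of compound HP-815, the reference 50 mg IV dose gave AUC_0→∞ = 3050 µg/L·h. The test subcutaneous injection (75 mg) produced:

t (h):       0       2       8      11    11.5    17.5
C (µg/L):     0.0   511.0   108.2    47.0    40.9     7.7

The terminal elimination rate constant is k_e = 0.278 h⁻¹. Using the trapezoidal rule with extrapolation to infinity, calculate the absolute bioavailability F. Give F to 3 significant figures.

F = 0.611

Trapezoidal AUC_0→17.5 (subcutaneous injection):
  [0→2]: (0.0+511.0)/2 × 2 = 511.0
  [2→8]: (511.0+108.2)/2 × 6 = 1857.6
  [8→11]: (108.2+47.0)/2 × 3 = 232.8
  [11→11.5]: (47.0+40.9)/2 × 0.5 = 21.975
  [11.5→17.5]: (40.9+7.7)/2 × 6 = 145.8
  Sum = 2769.175 µg/L·h
Tail: C_last/k_e = 7.7/0.278 = 27.698
AUC_0→∞ (subcutaneous injection) = 2769.175 + 27.698 = 2796.873 µg/L·h
F = (AUC_ev/D_ev)/(AUC_iv/D_iv) = (2796.873/75)/(3050/50) = 37.29164/61 = 0.6113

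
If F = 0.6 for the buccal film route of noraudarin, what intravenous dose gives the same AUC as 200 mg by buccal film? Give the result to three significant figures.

Systemic exposure from an extravascular dose = F × D_ev, so the equivalent IV dose is F × D_ev.
D_iv = F × D_ev = 0.6 × 200 = 120 mg

D_iv = 120 mg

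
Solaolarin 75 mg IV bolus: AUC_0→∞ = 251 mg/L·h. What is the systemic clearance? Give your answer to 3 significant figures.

CL = Dose_iv / AUC_0→∞
   = 75 / 251 = 0.298805 L/h

CL = 0.299 L/h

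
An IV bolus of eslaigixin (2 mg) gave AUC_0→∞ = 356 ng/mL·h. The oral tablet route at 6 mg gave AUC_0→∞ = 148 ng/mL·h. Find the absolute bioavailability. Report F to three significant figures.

F = (AUC_ev / D_ev) / (AUC_iv / D_iv)
  = (148/6) / (356/2)
  = 24.6667 / 178 = 0.1386

F = 0.139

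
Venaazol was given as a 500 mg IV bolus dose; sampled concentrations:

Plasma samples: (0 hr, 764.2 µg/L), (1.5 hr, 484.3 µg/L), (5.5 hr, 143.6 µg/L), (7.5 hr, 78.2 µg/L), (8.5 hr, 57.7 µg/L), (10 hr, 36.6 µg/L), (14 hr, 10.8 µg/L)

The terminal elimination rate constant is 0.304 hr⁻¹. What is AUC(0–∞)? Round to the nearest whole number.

Trapezoidal AUC_0→14:
  [0→1.5]: (764.2+484.3)/2 × 1.5 = 936.375
  [1.5→5.5]: (484.3+143.6)/2 × 4 = 1255.8
  [5.5→7.5]: (143.6+78.2)/2 × 2 = 221.8
  [7.5→8.5]: (78.2+57.7)/2 × 1 = 67.95
  [8.5→10]: (57.7+36.6)/2 × 1.5 = 70.725
  [10→14]: (36.6+10.8)/2 × 4 = 94.8
  Sum = 2647.45 µg/L·hr
Extrapolated tail: C_last / k_e = 10.8 / 0.304 = 35.526
AUC_0→∞ = 2647.45 + 35.526 = 2682.976 µg/L·hr

AUC = 2683 µg/L·hr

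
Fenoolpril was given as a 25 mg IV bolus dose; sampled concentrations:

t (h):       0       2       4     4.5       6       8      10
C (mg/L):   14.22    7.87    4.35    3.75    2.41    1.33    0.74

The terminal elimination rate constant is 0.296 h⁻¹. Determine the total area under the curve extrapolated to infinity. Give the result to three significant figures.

AUC = 49.3 mg/L·h

Trapezoidal AUC_0→10:
  [0→2]: (14.22+7.87)/2 × 2 = 22.09
  [2→4]: (7.87+4.35)/2 × 2 = 12.22
  [4→4.5]: (4.35+3.75)/2 × 0.5 = 2.025
  [4.5→6]: (3.75+2.41)/2 × 1.5 = 4.62
  [6→8]: (2.41+1.33)/2 × 2 = 3.74
  [8→10]: (1.33+0.74)/2 × 2 = 2.07
  Sum = 46.765 mg/L·h
Extrapolated tail: C_last / k_e = 0.74 / 0.296 = 2.500
AUC_0→∞ = 46.765 + 2.500 = 49.265 mg/L·h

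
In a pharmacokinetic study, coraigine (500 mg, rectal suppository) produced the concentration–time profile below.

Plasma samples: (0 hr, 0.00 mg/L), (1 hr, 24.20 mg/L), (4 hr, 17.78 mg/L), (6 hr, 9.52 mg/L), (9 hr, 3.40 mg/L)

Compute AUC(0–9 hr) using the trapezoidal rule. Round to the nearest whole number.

AUC = 122 mg/L·hr

Trapezoidal AUC_0→9:
  [0→1]: (0.00+24.20)/2 × 1 = 12.1
  [1→4]: (24.20+17.78)/2 × 3 = 62.97
  [4→6]: (17.78+9.52)/2 × 2 = 27.3
  [6→9]: (9.52+3.40)/2 × 3 = 19.38
  Sum = 121.75 mg/L·hr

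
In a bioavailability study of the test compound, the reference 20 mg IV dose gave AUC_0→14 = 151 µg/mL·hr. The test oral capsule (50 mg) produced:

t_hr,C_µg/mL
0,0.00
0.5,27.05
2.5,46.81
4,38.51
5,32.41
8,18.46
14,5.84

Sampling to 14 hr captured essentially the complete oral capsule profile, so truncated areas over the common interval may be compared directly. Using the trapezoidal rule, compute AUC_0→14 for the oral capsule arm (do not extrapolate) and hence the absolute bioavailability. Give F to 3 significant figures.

Trapezoidal AUC_0→14 (oral capsule):
  [0→0.5]: (0.00+27.05)/2 × 0.5 = 6.7625
  [0.5→2.5]: (27.05+46.81)/2 × 2 = 73.86
  [2.5→4]: (46.81+38.51)/2 × 1.5 = 63.99
  [4→5]: (38.51+32.41)/2 × 1 = 35.46
  [5→8]: (32.41+18.46)/2 × 3 = 76.305
  [8→14]: (18.46+5.84)/2 × 6 = 72.9
  Sum = 329.2775 µg/mL·hr
F = (AUC_ev/D_ev)/(AUC_iv/D_iv) = (329.2775/50)/(151/20) = 6.58555/7.55 = 0.8723

F = 0.872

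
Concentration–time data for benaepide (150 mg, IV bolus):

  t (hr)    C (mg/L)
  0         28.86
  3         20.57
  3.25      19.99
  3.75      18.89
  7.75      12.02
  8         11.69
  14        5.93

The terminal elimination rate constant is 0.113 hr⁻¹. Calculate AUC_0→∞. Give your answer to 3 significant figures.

AUC = 259 mg/L·hr

Trapezoidal AUC_0→14:
  [0→3]: (28.86+20.57)/2 × 3 = 74.145
  [3→3.25]: (20.57+19.99)/2 × 0.25 = 5.07
  [3.25→3.75]: (19.99+18.89)/2 × 0.5 = 9.72
  [3.75→7.75]: (18.89+12.02)/2 × 4 = 61.82
  [7.75→8]: (12.02+11.69)/2 × 0.25 = 2.96375
  [8→14]: (11.69+5.93)/2 × 6 = 52.86
  Sum = 206.57875 mg/L·hr
Extrapolated tail: C_last / k_e = 5.93 / 0.113 = 52.478
AUC_0→∞ = 206.57875 + 52.478 = 259.05675 mg/L·hr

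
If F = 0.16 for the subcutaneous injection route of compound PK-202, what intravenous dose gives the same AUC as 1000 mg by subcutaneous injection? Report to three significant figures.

Systemic exposure from an extravascular dose = F × D_ev, so the equivalent IV dose is F × D_ev.
D_iv = F × D_ev = 0.16 × 1000 = 160 mg

D_iv = 160 mg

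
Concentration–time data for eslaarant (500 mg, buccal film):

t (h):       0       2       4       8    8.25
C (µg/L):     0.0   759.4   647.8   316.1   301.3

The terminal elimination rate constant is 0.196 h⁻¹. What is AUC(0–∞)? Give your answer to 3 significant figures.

Trapezoidal AUC_0→8.25:
  [0→2]: (0.0+759.4)/2 × 2 = 759.4
  [2→4]: (759.4+647.8)/2 × 2 = 1407.2
  [4→8]: (647.8+316.1)/2 × 4 = 1927.8
  [8→8.25]: (316.1+301.3)/2 × 0.25 = 77.175
  Sum = 4171.575 µg/L·h
Extrapolated tail: C_last / k_e = 301.3 / 0.196 = 1537.245
AUC_0→∞ = 4171.575 + 1537.245 = 5708.82 µg/L·h

AUC = 5710 µg/L·h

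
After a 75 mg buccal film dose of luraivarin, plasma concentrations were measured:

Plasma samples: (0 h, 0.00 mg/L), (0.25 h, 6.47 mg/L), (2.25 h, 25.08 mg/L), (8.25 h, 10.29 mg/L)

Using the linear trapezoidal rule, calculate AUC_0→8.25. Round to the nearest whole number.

AUC = 138 mg/L·h

Trapezoidal AUC_0→8.25:
  [0→0.25]: (0.00+6.47)/2 × 0.25 = 0.80875
  [0.25→2.25]: (6.47+25.08)/2 × 2 = 31.55
  [2.25→8.25]: (25.08+10.29)/2 × 6 = 106.11
  Sum = 138.46875 mg/L·h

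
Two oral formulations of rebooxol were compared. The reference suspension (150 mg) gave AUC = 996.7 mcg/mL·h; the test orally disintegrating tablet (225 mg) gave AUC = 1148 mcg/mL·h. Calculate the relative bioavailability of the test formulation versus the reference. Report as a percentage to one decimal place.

F_rel = 76.8%

F_rel = (AUC_test/D_test) / (AUC_ref/D_ref)
      = (1148/225) / (996.7/150)
      = 5.10222 / 6.64467 = 0.7679 = 76.79%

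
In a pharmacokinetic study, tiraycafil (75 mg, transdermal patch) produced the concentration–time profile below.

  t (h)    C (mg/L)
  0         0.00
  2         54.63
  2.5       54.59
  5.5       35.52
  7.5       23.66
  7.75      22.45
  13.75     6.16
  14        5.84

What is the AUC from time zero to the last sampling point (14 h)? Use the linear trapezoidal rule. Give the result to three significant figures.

AUC = 369 mg/L·h

Trapezoidal AUC_0→14:
  [0→2]: (0.00+54.63)/2 × 2 = 54.63
  [2→2.5]: (54.63+54.59)/2 × 0.5 = 27.305
  [2.5→5.5]: (54.59+35.52)/2 × 3 = 135.165
  [5.5→7.5]: (35.52+23.66)/2 × 2 = 59.18
  [7.5→7.75]: (23.66+22.45)/2 × 0.25 = 5.76375
  [7.75→13.75]: (22.45+6.16)/2 × 6 = 85.83
  [13.75→14]: (6.16+5.84)/2 × 0.25 = 1.5
  Sum = 369.37375 mg/L·h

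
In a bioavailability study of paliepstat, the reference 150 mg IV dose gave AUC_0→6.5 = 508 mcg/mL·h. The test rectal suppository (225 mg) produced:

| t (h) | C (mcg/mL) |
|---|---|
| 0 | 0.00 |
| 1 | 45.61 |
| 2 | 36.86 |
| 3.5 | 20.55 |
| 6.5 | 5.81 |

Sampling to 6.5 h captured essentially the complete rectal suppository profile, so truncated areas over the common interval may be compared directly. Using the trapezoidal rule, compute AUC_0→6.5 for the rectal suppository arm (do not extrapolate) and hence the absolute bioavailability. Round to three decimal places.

Trapezoidal AUC_0→6.5 (rectal suppository):
  [0→1]: (0.00+45.61)/2 × 1 = 22.805
  [1→2]: (45.61+36.86)/2 × 1 = 41.235
  [2→3.5]: (36.86+20.55)/2 × 1.5 = 43.0575
  [3.5→6.5]: (20.55+5.81)/2 × 3 = 39.54
  Sum = 146.6375 mcg/mL·h
F = (AUC_ev/D_ev)/(AUC_iv/D_iv) = (146.6375/225)/(508/150) = 0.651722/3.38667 = 0.1924

F = 0.192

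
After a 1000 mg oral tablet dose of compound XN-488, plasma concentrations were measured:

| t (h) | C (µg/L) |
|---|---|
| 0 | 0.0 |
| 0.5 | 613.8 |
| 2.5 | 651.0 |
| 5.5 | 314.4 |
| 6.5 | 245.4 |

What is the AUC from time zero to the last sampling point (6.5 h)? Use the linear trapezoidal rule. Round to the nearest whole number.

AUC = 3146 µg/L·h

Trapezoidal AUC_0→6.5:
  [0→0.5]: (0.0+613.8)/2 × 0.5 = 153.45
  [0.5→2.5]: (613.8+651.0)/2 × 2 = 1264.8
  [2.5→5.5]: (651.0+314.4)/2 × 3 = 1448.1
  [5.5→6.5]: (314.4+245.4)/2 × 1 = 279.9
  Sum = 3146.25 µg/L·h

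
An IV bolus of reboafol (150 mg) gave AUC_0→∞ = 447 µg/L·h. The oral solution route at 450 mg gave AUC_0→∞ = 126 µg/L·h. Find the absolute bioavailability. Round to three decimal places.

F = 0.094

F = (AUC_ev / D_ev) / (AUC_iv / D_iv)
  = (126/450) / (447/150)
  = 0.28 / 2.98 = 0.0940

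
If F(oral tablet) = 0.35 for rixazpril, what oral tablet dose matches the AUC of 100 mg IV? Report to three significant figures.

D_oral = 286 mg

For equal systemic exposure: F × D_ev = D_iv
D_ev = D_iv / F = 100 / 0.35 = 285.714 mg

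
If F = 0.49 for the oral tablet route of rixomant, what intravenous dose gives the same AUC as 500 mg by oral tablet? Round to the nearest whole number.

D_iv = 245 mg

Systemic exposure from an extravascular dose = F × D_ev, so the equivalent IV dose is F × D_ev.
D_iv = F × D_ev = 0.49 × 500 = 245 mg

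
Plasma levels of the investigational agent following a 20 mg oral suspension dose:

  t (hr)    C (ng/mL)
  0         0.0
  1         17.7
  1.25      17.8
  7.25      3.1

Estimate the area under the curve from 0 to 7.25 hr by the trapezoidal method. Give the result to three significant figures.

Trapezoidal AUC_0→7.25:
  [0→1]: (0.0+17.7)/2 × 1 = 8.85
  [1→1.25]: (17.7+17.8)/2 × 0.25 = 4.4375
  [1.25→7.25]: (17.8+3.1)/2 × 6 = 62.7
  Sum = 75.9875 ng/mL·hr

AUC = 76.0 ng/mL·hr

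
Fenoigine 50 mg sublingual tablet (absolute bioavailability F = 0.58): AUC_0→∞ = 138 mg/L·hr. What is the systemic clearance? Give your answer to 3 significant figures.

CL = 0.210 L/hr

CL = F × Dose / AUC_0→∞
   = 0.58 × 50 / 138 = 0.210145 L/hr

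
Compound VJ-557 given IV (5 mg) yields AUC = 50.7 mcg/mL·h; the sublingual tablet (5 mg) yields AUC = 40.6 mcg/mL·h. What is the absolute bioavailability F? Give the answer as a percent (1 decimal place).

F = 80.1%

F = (AUC_ev / D_ev) / (AUC_iv / D_iv)
  = (40.6/5) / (50.7/5)
  = 8.12 / 10.14 = 0.8008
  = 80.08%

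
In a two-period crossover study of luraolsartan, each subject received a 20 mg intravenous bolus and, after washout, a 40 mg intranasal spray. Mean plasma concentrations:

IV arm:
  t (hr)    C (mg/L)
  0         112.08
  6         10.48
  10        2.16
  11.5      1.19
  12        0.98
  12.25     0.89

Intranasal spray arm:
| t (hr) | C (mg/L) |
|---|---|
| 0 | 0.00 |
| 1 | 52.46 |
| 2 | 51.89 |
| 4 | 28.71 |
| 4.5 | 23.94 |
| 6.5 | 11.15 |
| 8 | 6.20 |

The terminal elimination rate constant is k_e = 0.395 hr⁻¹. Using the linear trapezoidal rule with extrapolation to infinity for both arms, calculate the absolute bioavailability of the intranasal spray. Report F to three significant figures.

Trapezoidal AUC_0→12.25 (IV):
  [0→6]: (112.08+10.48)/2 × 6 = 367.68
  [6→10]: (10.48+2.16)/2 × 4 = 25.28
  [10→11.5]: (2.16+1.19)/2 × 1.5 = 2.5125
  [11.5→12]: (1.19+0.98)/2 × 0.5 = 0.5425
  [12→12.25]: (0.98+0.89)/2 × 0.25 = 0.23375
  Sum = 396.24875 mg/L·hr
IV tail: 0.89/0.395 = 2.253; AUC_iv,0→∞ = 396.24875 + 2.253 = 398.50175 mg/L·hr
Trapezoidal AUC_0→8 (intranasal spray):
  [0→1]: (0.00+52.46)/2 × 1 = 26.23
  [1→2]: (52.46+51.89)/2 × 1 = 52.175
  [2→4]: (51.89+28.71)/2 × 2 = 80.6
  [4→4.5]: (28.71+23.94)/2 × 0.5 = 13.1625
  [4.5→6.5]: (23.94+11.15)/2 × 2 = 35.09
  [6.5→8]: (11.15+6.20)/2 × 1.5 = 13.0125
  Sum = 220.27 mg/L·hr
intranasal spray tail: 6.20/0.395 = 15.696; AUC_ev,0→∞ = 220.27 + 15.696 = 235.966 mg/L·hr
F = (AUC_ev/D_ev)/(AUC_iv/D_iv) = (235.966/40)/(398.50175/20) = 5.89915/19.9251 = 0.2961

F = 0.296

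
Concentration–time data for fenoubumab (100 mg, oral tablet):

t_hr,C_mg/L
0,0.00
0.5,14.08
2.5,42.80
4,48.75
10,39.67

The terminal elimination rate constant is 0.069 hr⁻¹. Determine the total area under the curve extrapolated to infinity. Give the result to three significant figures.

AUC = 969 mg/L·hr

Trapezoidal AUC_0→10:
  [0→0.5]: (0.00+14.08)/2 × 0.5 = 3.52
  [0.5→2.5]: (14.08+42.80)/2 × 2 = 56.88
  [2.5→4]: (42.80+48.75)/2 × 1.5 = 68.6625
  [4→10]: (48.75+39.67)/2 × 6 = 265.26
  Sum = 394.3225 mg/L·hr
Extrapolated tail: C_last / k_e = 39.67 / 0.069 = 574.928
AUC_0→∞ = 394.3225 + 574.928 = 969.2505 mg/L·hr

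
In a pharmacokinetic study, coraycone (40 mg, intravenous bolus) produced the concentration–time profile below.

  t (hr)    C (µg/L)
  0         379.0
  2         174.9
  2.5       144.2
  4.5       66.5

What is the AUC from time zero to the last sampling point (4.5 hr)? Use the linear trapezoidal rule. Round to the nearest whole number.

Trapezoidal AUC_0→4.5:
  [0→2]: (379.0+174.9)/2 × 2 = 553.9
  [2→2.5]: (174.9+144.2)/2 × 0.5 = 79.775
  [2.5→4.5]: (144.2+66.5)/2 × 2 = 210.7
  Sum = 844.375 µg/L·hr

AUC = 844 µg/L·hr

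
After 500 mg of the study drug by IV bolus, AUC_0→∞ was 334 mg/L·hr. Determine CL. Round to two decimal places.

CL = Dose_iv / AUC_0→∞
   = 500 / 334 = 1.49701 L/hr

CL = 1.50 L/hr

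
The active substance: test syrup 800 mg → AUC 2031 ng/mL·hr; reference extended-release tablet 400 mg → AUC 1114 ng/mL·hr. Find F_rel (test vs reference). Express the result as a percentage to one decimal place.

F_rel = (AUC_test/D_test) / (AUC_ref/D_ref)
      = (2031/800) / (1114/400)
      = 2.53875 / 2.785 = 0.9116 = 91.16%

F_rel = 91.2%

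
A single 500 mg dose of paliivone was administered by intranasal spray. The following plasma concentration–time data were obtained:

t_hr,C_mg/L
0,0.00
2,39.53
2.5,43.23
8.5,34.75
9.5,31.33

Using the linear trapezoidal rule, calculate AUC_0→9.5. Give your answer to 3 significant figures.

AUC = 327 mg/L·hr

Trapezoidal AUC_0→9.5:
  [0→2]: (0.00+39.53)/2 × 2 = 39.53
  [2→2.5]: (39.53+43.23)/2 × 0.5 = 20.69
  [2.5→8.5]: (43.23+34.75)/2 × 6 = 233.94
  [8.5→9.5]: (34.75+31.33)/2 × 1 = 33.04
  Sum = 327.2 mg/L·hr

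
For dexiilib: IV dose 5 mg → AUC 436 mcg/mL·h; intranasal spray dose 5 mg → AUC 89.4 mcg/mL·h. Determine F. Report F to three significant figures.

F = (AUC_ev / D_ev) / (AUC_iv / D_iv)
  = (89.4/5) / (436/5)
  = 17.88 / 87.2 = 0.2050

F = 0.205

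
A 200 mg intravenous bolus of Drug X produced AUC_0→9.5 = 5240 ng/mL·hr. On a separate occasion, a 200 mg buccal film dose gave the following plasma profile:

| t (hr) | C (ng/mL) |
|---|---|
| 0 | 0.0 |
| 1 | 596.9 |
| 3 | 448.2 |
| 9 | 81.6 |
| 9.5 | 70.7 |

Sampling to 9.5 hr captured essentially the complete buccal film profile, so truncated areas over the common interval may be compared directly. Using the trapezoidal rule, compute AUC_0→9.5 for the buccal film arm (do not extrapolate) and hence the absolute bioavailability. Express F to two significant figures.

F = 0.57

Trapezoidal AUC_0→9.5 (buccal film):
  [0→1]: (0.0+596.9)/2 × 1 = 298.45
  [1→3]: (596.9+448.2)/2 × 2 = 1045.1
  [3→9]: (448.2+81.6)/2 × 6 = 1589.4
  [9→9.5]: (81.6+70.7)/2 × 0.5 = 38.075
  Sum = 2971.025 ng/mL·hr
F = (AUC_ev/D_ev)/(AUC_iv/D_iv) = (2971.025/200)/(5240/200) = 14.855125/26.2 = 0.5670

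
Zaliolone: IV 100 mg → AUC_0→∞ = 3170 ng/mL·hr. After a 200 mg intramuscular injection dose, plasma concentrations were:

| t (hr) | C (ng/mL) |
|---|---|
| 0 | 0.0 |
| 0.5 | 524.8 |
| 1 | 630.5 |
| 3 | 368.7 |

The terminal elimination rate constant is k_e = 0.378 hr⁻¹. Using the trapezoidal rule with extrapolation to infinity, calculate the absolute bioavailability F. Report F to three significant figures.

Trapezoidal AUC_0→3 (intramuscular injection):
  [0→0.5]: (0.0+524.8)/2 × 0.5 = 131.2
  [0.5→1]: (524.8+630.5)/2 × 0.5 = 288.825
  [1→3]: (630.5+368.7)/2 × 2 = 999.2
  Sum = 1419.225 ng/mL·hr
Tail: C_last/k_e = 368.7/0.378 = 975.397
AUC_0→∞ (intramuscular injection) = 1419.225 + 975.397 = 2394.622 ng/mL·hr
F = (AUC_ev/D_ev)/(AUC_iv/D_iv) = (2394.622/200)/(3170/100) = 11.97311/31.7 = 0.3777

F = 0.378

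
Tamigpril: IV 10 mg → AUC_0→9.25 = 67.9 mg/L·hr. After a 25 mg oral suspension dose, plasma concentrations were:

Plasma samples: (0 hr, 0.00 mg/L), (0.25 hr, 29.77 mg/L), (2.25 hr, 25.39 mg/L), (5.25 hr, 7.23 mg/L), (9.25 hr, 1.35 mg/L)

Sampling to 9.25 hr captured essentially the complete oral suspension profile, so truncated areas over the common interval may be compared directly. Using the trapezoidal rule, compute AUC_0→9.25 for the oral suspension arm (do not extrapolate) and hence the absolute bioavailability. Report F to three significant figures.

Trapezoidal AUC_0→9.25 (oral suspension):
  [0→0.25]: (0.00+29.77)/2 × 0.25 = 3.72125
  [0.25→2.25]: (29.77+25.39)/2 × 2 = 55.16
  [2.25→5.25]: (25.39+7.23)/2 × 3 = 48.93
  [5.25→9.25]: (7.23+1.35)/2 × 4 = 17.16
  Sum = 124.97125 mg/L·hr
F = (AUC_ev/D_ev)/(AUC_iv/D_iv) = (124.97125/25)/(67.9/10) = 4.99885/6.79 = 0.7362

F = 0.736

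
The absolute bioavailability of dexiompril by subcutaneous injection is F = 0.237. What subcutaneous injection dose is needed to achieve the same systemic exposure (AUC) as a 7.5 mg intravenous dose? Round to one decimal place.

D_subcutaneous = 31.6 mg

For equal systemic exposure: F × D_ev = D_iv
D_ev = D_iv / F = 7.5 / 0.237 = 31.6456 mg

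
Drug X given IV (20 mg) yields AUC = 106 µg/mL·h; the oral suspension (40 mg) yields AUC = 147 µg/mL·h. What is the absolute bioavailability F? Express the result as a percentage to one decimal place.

F = (AUC_ev / D_ev) / (AUC_iv / D_iv)
  = (147/40) / (106/20)
  = 3.675 / 5.3 = 0.6934
  = 69.34%

F = 69.3%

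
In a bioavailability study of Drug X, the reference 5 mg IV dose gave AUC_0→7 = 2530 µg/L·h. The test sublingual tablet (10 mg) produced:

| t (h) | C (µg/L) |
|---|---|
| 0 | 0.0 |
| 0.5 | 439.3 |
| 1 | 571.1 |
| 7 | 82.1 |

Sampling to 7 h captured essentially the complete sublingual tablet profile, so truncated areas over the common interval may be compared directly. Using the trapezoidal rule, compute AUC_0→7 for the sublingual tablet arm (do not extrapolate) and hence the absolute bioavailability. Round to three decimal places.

Trapezoidal AUC_0→7 (sublingual tablet):
  [0→0.5]: (0.0+439.3)/2 × 0.5 = 109.825
  [0.5→1]: (439.3+571.1)/2 × 0.5 = 252.6
  [1→7]: (571.1+82.1)/2 × 6 = 1959.6
  Sum = 2322.025 µg/L·h
F = (AUC_ev/D_ev)/(AUC_iv/D_iv) = (2322.025/10)/(2530/5) = 232.2025/506 = 0.4589

F = 0.459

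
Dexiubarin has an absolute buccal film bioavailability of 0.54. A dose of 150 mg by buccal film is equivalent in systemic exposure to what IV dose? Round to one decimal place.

Systemic exposure from an extravascular dose = F × D_ev, so the equivalent IV dose is F × D_ev.
D_iv = F × D_ev = 0.54 × 150 = 81 mg

D_iv = 81.0 mg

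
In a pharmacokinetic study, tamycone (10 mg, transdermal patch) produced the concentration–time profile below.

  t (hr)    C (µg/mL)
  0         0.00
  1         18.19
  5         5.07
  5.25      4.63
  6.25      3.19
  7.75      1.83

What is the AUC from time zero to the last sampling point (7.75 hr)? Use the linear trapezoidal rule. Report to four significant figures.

AUC = 64.50 µg/mL·hr

Trapezoidal AUC_0→7.75:
  [0→1]: (0.00+18.19)/2 × 1 = 9.095
  [1→5]: (18.19+5.07)/2 × 4 = 46.52
  [5→5.25]: (5.07+4.63)/2 × 0.25 = 1.2125
  [5.25→6.25]: (4.63+3.19)/2 × 1 = 3.91
  [6.25→7.75]: (3.19+1.83)/2 × 1.5 = 3.765
  Sum = 64.5025 µg/mL·hr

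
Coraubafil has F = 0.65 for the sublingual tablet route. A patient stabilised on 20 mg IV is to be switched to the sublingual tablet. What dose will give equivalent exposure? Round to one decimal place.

For equal systemic exposure: F × D_ev = D_iv
D_ev = D_iv / F = 20 / 0.65 = 30.7692 mg

D_sublingual = 30.8 mg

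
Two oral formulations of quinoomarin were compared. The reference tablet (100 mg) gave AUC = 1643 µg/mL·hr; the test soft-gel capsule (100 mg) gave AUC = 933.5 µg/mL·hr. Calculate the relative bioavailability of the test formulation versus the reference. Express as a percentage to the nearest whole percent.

F_rel = 57%

F_rel = (AUC_test/D_test) / (AUC_ref/D_ref)
      = (933.5/100) / (1643/100)
      = 9.335 / 16.43 = 0.5682 = 56.82%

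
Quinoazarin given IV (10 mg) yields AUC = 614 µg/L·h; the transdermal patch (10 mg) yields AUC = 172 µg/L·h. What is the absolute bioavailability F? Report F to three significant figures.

F = 0.280

F = (AUC_ev / D_ev) / (AUC_iv / D_iv)
  = (172/10) / (614/10)
  = 17.2 / 61.4 = 0.2801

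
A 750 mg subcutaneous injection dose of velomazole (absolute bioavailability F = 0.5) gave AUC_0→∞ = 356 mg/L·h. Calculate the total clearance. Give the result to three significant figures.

CL = 1.05 L/h

CL = F × Dose / AUC_0→∞
   = 0.5 × 750 / 356 = 1.05337 L/h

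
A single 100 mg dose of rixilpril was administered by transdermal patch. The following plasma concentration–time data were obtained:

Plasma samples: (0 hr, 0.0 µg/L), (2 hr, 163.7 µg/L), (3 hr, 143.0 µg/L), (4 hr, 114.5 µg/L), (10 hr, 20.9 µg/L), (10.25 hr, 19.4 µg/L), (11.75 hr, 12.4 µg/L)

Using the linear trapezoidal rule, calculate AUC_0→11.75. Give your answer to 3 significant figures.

AUC = 881 µg/L·hr

Trapezoidal AUC_0→11.75:
  [0→2]: (0.0+163.7)/2 × 2 = 163.7
  [2→3]: (163.7+143.0)/2 × 1 = 153.35
  [3→4]: (143.0+114.5)/2 × 1 = 128.75
  [4→10]: (114.5+20.9)/2 × 6 = 406.2
  [10→10.25]: (20.9+19.4)/2 × 0.25 = 5.0375
  [10.25→11.75]: (19.4+12.4)/2 × 1.5 = 23.85
  Sum = 880.8875 µg/L·hr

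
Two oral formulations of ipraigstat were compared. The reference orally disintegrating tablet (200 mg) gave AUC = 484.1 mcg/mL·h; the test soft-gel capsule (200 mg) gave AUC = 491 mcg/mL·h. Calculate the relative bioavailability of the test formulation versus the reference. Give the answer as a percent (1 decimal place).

F_rel = 101.4%

F_rel = (AUC_test/D_test) / (AUC_ref/D_ref)
      = (491/200) / (484.1/200)
      = 2.455 / 2.4205 = 1.0143 = 101.43%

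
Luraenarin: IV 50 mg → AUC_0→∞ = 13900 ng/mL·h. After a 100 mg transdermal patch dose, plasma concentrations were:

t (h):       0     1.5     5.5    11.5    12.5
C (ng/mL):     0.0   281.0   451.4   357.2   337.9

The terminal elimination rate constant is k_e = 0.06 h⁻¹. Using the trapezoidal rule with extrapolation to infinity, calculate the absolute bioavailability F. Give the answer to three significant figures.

F = 0.363

Trapezoidal AUC_0→12.5 (transdermal patch):
  [0→1.5]: (0.0+281.0)/2 × 1.5 = 210.75
  [1.5→5.5]: (281.0+451.4)/2 × 4 = 1464.8
  [5.5→11.5]: (451.4+357.2)/2 × 6 = 2425.8
  [11.5→12.5]: (357.2+337.9)/2 × 1 = 347.55
  Sum = 4448.9 ng/mL·h
Tail: C_last/k_e = 337.9/0.06 = 5631.667
AUC_0→∞ (transdermal patch) = 4448.9 + 5631.667 = 10080.567 ng/mL·h
F = (AUC_ev/D_ev)/(AUC_iv/D_iv) = (10080.567/100)/(13900/50) = 100.80567/278 = 0.3626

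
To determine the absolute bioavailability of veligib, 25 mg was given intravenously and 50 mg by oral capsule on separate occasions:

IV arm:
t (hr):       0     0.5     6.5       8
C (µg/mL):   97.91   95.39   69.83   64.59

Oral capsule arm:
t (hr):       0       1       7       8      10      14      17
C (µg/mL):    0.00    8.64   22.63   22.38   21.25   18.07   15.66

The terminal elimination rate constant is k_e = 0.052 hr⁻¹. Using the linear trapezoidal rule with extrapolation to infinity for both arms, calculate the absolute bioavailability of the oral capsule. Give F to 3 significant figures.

Trapezoidal AUC_0→8 (IV):
  [0→0.5]: (97.91+95.39)/2 × 0.5 = 48.325
  [0.5→6.5]: (95.39+69.83)/2 × 6 = 495.66
  [6.5→8]: (69.83+64.59)/2 × 1.5 = 100.815
  Sum = 644.8 µg/mL·hr
IV tail: 64.59/0.052 = 1242.115; AUC_iv,0→∞ = 644.8 + 1242.115 = 1886.915 µg/mL·hr
Trapezoidal AUC_0→17 (oral capsule):
  [0→1]: (0.00+8.64)/2 × 1 = 4.32
  [1→7]: (8.64+22.63)/2 × 6 = 93.81
  [7→8]: (22.63+22.38)/2 × 1 = 22.505
  [8→10]: (22.38+21.25)/2 × 2 = 43.63
  [10→14]: (21.25+18.07)/2 × 4 = 78.64
  [14→17]: (18.07+15.66)/2 × 3 = 50.595
  Sum = 293.5 µg/mL·hr
oral capsule tail: 15.66/0.052 = 301.154; AUC_ev,0→∞ = 293.5 + 301.154 = 594.654 µg/mL·hr
F = (AUC_ev/D_ev)/(AUC_iv/D_iv) = (594.654/50)/(1886.915/25) = 11.89308/75.4766 = 0.1576

F = 0.158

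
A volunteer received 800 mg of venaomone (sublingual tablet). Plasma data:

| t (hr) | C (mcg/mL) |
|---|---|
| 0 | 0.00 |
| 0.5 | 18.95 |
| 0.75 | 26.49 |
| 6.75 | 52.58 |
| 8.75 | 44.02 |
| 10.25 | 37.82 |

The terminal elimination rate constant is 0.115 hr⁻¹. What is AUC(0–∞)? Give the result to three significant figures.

AUC = 734 mcg/mL·hr

Trapezoidal AUC_0→10.25:
  [0→0.5]: (0.00+18.95)/2 × 0.5 = 4.7375
  [0.5→0.75]: (18.95+26.49)/2 × 0.25 = 5.68
  [0.75→6.75]: (26.49+52.58)/2 × 6 = 237.21
  [6.75→8.75]: (52.58+44.02)/2 × 2 = 96.6
  [8.75→10.25]: (44.02+37.82)/2 × 1.5 = 61.38
  Sum = 405.6075 mcg/mL·hr
Extrapolated tail: C_last / k_e = 37.82 / 0.115 = 328.870
AUC_0→∞ = 405.6075 + 328.870 = 734.4775 mcg/mL·hr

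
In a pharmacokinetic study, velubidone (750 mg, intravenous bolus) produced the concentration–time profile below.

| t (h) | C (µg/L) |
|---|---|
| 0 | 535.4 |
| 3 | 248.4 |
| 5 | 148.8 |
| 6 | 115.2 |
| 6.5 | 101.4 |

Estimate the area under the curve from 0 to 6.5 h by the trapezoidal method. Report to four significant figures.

AUC = 1759 µg/L·h

Trapezoidal AUC_0→6.5:
  [0→3]: (535.4+248.4)/2 × 3 = 1175.7
  [3→5]: (248.4+148.8)/2 × 2 = 397.2
  [5→6]: (148.8+115.2)/2 × 1 = 132.0
  [6→6.5]: (115.2+101.4)/2 × 0.5 = 54.15
  Sum = 1759.05 µg/L·h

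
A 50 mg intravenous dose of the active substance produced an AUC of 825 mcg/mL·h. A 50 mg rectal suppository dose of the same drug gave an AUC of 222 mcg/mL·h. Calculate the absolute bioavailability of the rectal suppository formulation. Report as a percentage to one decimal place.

F = (AUC_ev / D_ev) / (AUC_iv / D_iv)
  = (222/50) / (825/50)
  = 4.44 / 16.5 = 0.2691
  = 26.91%

F = 26.9%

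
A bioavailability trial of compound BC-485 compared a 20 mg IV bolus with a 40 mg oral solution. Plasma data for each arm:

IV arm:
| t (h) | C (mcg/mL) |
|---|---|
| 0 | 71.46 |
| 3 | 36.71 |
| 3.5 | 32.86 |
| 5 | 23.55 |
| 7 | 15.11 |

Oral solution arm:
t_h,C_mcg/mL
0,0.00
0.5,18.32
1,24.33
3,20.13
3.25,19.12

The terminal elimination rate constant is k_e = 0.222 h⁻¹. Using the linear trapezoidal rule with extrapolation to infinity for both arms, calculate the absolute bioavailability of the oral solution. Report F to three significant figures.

F = 0.229

Trapezoidal AUC_0→7 (IV):
  [0→3]: (71.46+36.71)/2 × 3 = 162.255
  [3→3.5]: (36.71+32.86)/2 × 0.5 = 17.3925
  [3.5→5]: (32.86+23.55)/2 × 1.5 = 42.3075
  [5→7]: (23.55+15.11)/2 × 2 = 38.66
  Sum = 260.615 mcg/mL·h
IV tail: 15.11/0.222 = 68.063; AUC_iv,0→∞ = 260.615 + 68.063 = 328.678 mcg/mL·h
Trapezoidal AUC_0→3.25 (oral solution):
  [0→0.5]: (0.00+18.32)/2 × 0.5 = 4.58
  [0.5→1]: (18.32+24.33)/2 × 0.5 = 10.6625
  [1→3]: (24.33+20.13)/2 × 2 = 44.46
  [3→3.25]: (20.13+19.12)/2 × 0.25 = 4.90625
  Sum = 64.60875 mcg/mL·h
oral solution tail: 19.12/0.222 = 86.126; AUC_ev,0→∞ = 64.60875 + 86.126 = 150.73475 mcg/mL·h
F = (AUC_ev/D_ev)/(AUC_iv/D_iv) = (150.73475/40)/(328.678/20) = 3.76837/16.4339 = 0.2293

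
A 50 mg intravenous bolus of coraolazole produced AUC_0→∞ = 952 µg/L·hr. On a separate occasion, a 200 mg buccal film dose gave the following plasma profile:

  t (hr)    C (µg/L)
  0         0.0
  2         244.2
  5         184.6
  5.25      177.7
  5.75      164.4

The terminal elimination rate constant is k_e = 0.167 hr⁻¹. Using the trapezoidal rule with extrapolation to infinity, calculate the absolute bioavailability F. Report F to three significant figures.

Trapezoidal AUC_0→5.75 (buccal film):
  [0→2]: (0.0+244.2)/2 × 2 = 244.2
  [2→5]: (244.2+184.6)/2 × 3 = 643.2
  [5→5.25]: (184.6+177.7)/2 × 0.25 = 45.2875
  [5.25→5.75]: (177.7+164.4)/2 × 0.5 = 85.525
  Sum = 1018.2125 µg/L·hr
Tail: C_last/k_e = 164.4/0.167 = 984.431
AUC_0→∞ (buccal film) = 1018.2125 + 984.431 = 2002.6435 µg/L·hr
F = (AUC_ev/D_ev)/(AUC_iv/D_iv) = (2002.6435/200)/(952/50) = 10.0132/19.04 = 0.5259

F = 0.526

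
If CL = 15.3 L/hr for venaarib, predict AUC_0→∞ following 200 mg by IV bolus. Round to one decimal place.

AUC = 13.1 mg/L·hr

AUC_0→∞ = Dose_iv / CL
        = 200 / 15.3 = 13.0719 mg/L·hr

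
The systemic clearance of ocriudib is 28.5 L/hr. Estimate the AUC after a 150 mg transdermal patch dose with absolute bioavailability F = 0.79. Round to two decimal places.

AUC_0→∞ = F × Dose / CL
        = 0.79 × 150 / 28.5 = 4.15789 mg/L·hr

AUC = 4.16 mg/L·hr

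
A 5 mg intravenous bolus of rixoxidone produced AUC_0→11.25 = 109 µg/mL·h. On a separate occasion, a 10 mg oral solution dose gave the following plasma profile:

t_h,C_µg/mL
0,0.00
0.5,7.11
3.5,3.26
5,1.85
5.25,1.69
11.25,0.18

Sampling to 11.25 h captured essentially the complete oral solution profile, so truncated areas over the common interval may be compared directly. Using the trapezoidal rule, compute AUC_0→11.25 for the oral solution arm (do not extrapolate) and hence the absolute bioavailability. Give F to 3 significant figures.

F = 0.125

Trapezoidal AUC_0→11.25 (oral solution):
  [0→0.5]: (0.00+7.11)/2 × 0.5 = 1.7775
  [0.5→3.5]: (7.11+3.26)/2 × 3 = 15.555
  [3.5→5]: (3.26+1.85)/2 × 1.5 = 3.8325
  [5→5.25]: (1.85+1.69)/2 × 0.25 = 0.4425
  [5.25→11.25]: (1.69+0.18)/2 × 6 = 5.61
  Sum = 27.2175 µg/mL·h
F = (AUC_ev/D_ev)/(AUC_iv/D_iv) = (27.2175/10)/(109/5) = 2.72175/21.8 = 0.1249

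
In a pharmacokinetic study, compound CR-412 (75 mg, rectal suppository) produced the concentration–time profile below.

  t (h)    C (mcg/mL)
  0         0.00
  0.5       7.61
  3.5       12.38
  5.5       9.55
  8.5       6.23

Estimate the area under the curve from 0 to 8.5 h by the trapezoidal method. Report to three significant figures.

Trapezoidal AUC_0→8.5:
  [0→0.5]: (0.00+7.61)/2 × 0.5 = 1.9025
  [0.5→3.5]: (7.61+12.38)/2 × 3 = 29.985
  [3.5→5.5]: (12.38+9.55)/2 × 2 = 21.93
  [5.5→8.5]: (9.55+6.23)/2 × 3 = 23.67
  Sum = 77.4875 mcg/mL·h

AUC = 77.5 mcg/mL·h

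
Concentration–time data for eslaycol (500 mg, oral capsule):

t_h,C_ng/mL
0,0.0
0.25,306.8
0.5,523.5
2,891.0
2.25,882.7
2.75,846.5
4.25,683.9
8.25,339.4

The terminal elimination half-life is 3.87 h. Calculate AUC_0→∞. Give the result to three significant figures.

Trapezoidal AUC_0→8.25:
  [0→0.25]: (0.0+306.8)/2 × 0.25 = 38.35
  [0.25→0.5]: (306.8+523.5)/2 × 0.25 = 103.7875
  [0.5→2]: (523.5+891.0)/2 × 1.5 = 1060.875
  [2→2.25]: (891.0+882.7)/2 × 0.25 = 221.7125
  [2.25→2.75]: (882.7+846.5)/2 × 0.5 = 432.3
  [2.75→4.25]: (846.5+683.9)/2 × 1.5 = 1147.8
  [4.25→8.25]: (683.9+339.4)/2 × 4 = 2046.6
  Sum = 5051.425 ng/mL·h
k_e = ln2 / t½ = 0.693147 / 3.87 = 0.1791 h^-1
Extrapolated tail: C_last / k_e = 339.4 / 0.1791 = 1895.031
AUC_0→∞ = 5051.425 + 1895.031 = 6946.456 ng/mL·h

AUC = 6950 ng/mL·h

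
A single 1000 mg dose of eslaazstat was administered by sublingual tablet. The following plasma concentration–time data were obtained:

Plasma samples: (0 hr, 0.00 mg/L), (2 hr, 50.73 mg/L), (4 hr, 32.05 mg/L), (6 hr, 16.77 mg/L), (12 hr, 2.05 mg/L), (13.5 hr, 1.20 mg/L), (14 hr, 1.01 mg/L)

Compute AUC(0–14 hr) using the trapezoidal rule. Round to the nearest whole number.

Trapezoidal AUC_0→14:
  [0→2]: (0.00+50.73)/2 × 2 = 50.73
  [2→4]: (50.73+32.05)/2 × 2 = 82.78
  [4→6]: (32.05+16.77)/2 × 2 = 48.82
  [6→12]: (16.77+2.05)/2 × 6 = 56.46
  [12→13.5]: (2.05+1.20)/2 × 1.5 = 2.4375
  [13.5→14]: (1.20+1.01)/2 × 0.5 = 0.5525
  Sum = 241.78 mg/L·hr

AUC = 242 mg/L·hr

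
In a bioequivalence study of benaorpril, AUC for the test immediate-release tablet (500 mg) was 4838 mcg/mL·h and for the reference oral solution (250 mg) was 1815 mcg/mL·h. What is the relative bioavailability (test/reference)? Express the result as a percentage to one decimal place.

F_rel = (AUC_test/D_test) / (AUC_ref/D_ref)
      = (4838/500) / (1815/250)
      = 9.676 / 7.26 = 1.3328 = 133.28%

F_rel = 133.3%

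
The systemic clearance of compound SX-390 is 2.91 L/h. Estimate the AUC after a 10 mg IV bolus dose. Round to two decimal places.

AUC = 3.44 mg/L·h

AUC_0→∞ = Dose_iv / CL
        = 10 / 2.91 = 3.43643 mg/L·h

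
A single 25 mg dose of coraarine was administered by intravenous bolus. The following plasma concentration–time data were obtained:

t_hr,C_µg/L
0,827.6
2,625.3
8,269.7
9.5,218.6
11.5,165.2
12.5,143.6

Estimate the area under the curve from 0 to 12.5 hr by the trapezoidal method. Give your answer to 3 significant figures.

AUC = 5040 µg/L·hr

Trapezoidal AUC_0→12.5:
  [0→2]: (827.6+625.3)/2 × 2 = 1452.9
  [2→8]: (625.3+269.7)/2 × 6 = 2685.0
  [8→9.5]: (269.7+218.6)/2 × 1.5 = 366.225
  [9.5→11.5]: (218.6+165.2)/2 × 2 = 383.8
  [11.5→12.5]: (165.2+143.6)/2 × 1 = 154.4
  Sum = 5042.325 µg/L·hr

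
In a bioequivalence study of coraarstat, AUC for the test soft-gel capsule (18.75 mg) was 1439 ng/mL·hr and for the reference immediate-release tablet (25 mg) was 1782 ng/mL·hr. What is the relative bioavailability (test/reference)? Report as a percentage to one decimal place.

F_rel = (AUC_test/D_test) / (AUC_ref/D_ref)
      = (1439/18.75) / (1782/25)
      = 76.7467 / 71.28 = 1.0767 = 107.67%

F_rel = 107.7%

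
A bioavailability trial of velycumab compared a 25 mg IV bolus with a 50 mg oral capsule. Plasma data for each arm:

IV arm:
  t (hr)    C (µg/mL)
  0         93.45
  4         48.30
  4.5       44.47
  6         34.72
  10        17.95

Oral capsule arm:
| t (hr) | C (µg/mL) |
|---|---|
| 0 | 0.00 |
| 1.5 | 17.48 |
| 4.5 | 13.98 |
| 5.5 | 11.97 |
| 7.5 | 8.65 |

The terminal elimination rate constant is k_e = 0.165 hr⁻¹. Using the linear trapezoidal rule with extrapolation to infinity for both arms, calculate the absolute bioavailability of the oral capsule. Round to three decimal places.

F = 0.126

Trapezoidal AUC_0→10 (IV):
  [0→4]: (93.45+48.30)/2 × 4 = 283.5
  [4→4.5]: (48.30+44.47)/2 × 0.5 = 23.1925
  [4.5→6]: (44.47+34.72)/2 × 1.5 = 59.3925
  [6→10]: (34.72+17.95)/2 × 4 = 105.34
  Sum = 471.425 µg/mL·hr
IV tail: 17.95/0.165 = 108.788; AUC_iv,0→∞ = 471.425 + 108.788 = 580.213 µg/mL·hr
Trapezoidal AUC_0→7.5 (oral capsule):
  [0→1.5]: (0.00+17.48)/2 × 1.5 = 13.11
  [1.5→4.5]: (17.48+13.98)/2 × 3 = 47.19
  [4.5→5.5]: (13.98+11.97)/2 × 1 = 12.975
  [5.5→7.5]: (11.97+8.65)/2 × 2 = 20.62
  Sum = 93.895 µg/mL·hr
oral capsule tail: 8.65/0.165 = 52.424; AUC_ev,0→∞ = 93.895 + 52.424 = 146.319 µg/mL·hr
F = (AUC_ev/D_ev)/(AUC_iv/D_iv) = (146.319/50)/(580.213/25) = 2.92638/23.20852 = 0.1261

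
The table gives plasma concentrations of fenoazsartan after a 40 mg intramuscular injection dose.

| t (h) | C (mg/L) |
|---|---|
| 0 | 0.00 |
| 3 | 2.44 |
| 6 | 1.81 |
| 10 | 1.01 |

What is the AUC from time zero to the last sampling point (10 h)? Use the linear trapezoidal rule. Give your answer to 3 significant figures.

AUC = 15.7 mg/L·h

Trapezoidal AUC_0→10:
  [0→3]: (0.00+2.44)/2 × 3 = 3.66
  [3→6]: (2.44+1.81)/2 × 3 = 6.375
  [6→10]: (1.81+1.01)/2 × 4 = 5.64
  Sum = 15.675 mg/L·h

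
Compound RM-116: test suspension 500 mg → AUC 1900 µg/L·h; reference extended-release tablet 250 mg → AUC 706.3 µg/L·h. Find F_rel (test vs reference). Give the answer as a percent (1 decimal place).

F_rel = 134.5%

F_rel = (AUC_test/D_test) / (AUC_ref/D_ref)
      = (1900/500) / (706.3/250)
      = 3.8 / 2.8252 = 1.3450 = 134.50%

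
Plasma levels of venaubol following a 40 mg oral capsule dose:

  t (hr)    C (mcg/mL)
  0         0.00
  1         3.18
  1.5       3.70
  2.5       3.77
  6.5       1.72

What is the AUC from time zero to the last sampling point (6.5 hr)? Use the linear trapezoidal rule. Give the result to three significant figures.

AUC = 18.0 mcg/mL·hr

Trapezoidal AUC_0→6.5:
  [0→1]: (0.00+3.18)/2 × 1 = 1.59
  [1→1.5]: (3.18+3.70)/2 × 0.5 = 1.72
  [1.5→2.5]: (3.70+3.77)/2 × 1 = 3.735
  [2.5→6.5]: (3.77+1.72)/2 × 4 = 10.98
  Sum = 18.025 mcg/mL·hr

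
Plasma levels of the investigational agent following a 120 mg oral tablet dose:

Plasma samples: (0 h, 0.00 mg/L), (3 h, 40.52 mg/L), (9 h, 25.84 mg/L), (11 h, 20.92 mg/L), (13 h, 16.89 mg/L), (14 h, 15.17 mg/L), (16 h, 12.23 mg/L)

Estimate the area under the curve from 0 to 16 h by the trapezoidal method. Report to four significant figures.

AUC = 387.9 mg/L·h

Trapezoidal AUC_0→16:
  [0→3]: (0.00+40.52)/2 × 3 = 60.78
  [3→9]: (40.52+25.84)/2 × 6 = 199.08
  [9→11]: (25.84+20.92)/2 × 2 = 46.76
  [11→13]: (20.92+16.89)/2 × 2 = 37.81
  [13→14]: (16.89+15.17)/2 × 1 = 16.03
  [14→16]: (15.17+12.23)/2 × 2 = 27.4
  Sum = 387.86 mg/L·h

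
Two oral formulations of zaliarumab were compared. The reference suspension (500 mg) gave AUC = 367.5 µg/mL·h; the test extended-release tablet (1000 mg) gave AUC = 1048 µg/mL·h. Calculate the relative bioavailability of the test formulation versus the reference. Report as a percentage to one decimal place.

F_rel = 142.6%

F_rel = (AUC_test/D_test) / (AUC_ref/D_ref)
      = (1048/1000) / (367.5/500)
      = 1.048 / 0.735 = 1.4259 = 142.59%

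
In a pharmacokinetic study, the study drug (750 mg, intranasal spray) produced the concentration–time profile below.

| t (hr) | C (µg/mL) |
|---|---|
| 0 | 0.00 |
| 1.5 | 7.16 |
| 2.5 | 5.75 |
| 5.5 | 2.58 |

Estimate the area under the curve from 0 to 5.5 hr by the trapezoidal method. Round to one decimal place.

Trapezoidal AUC_0→5.5:
  [0→1.5]: (0.00+7.16)/2 × 1.5 = 5.37
  [1.5→2.5]: (7.16+5.75)/2 × 1 = 6.455
  [2.5→5.5]: (5.75+2.58)/2 × 3 = 12.495
  Sum = 24.32 µg/mL·hr

AUC = 24.3 µg/mL·hr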